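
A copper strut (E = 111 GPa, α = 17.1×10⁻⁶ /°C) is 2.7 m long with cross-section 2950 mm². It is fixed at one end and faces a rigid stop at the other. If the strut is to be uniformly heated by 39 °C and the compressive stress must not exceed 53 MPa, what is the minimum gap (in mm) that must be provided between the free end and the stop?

g ≈ 0.511 mm

With no wall the strut would lengthen by αΔT L = 17.1×10⁻⁶ × 39 × 2700 = 1.801 mm.
A stress of 53 MPa corresponds to the wall pushing the strut back by σL/E = 53×2700/(111×10³) = 1.289 mm.
So the gap has to take up the difference, g_min = δ_free − σL/E = 1.801 − 1.289 = 0.5114 mm.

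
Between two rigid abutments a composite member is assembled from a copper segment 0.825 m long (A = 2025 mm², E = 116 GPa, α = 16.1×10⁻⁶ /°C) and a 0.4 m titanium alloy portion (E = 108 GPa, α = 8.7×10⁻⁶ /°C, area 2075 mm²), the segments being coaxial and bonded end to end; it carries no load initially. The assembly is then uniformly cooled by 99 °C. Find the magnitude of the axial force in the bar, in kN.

With the walls removed the bar would change length by δ_free = Σ αᵢΔT Lᵢ = 16.1×10⁻⁶×99×825 + 8.7×10⁻⁶×99×400 = 1.659 mm.
The walls prevent any net length change, so an axial force P (same in every segment) develops. Compatibility: P · Σ Lᵢ/(AᵢEᵢ) = δ_free.
The series flexibility is Σ Lᵢ/(AᵢEᵢ) = 825/(2025×116×10³) + 400/(2075×108×10³) = 5.297×10⁻⁶ mm/N.
P = 1.659 / 5.297×10⁻⁶ = 313300 N = 313.3 kN, tensile.

P ≈ 313 kN (tensile)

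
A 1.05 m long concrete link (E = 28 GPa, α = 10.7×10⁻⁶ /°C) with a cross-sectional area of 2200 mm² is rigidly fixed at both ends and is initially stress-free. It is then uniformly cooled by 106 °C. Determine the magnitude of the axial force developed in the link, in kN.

P ≈ 69.9 kN (tensile)

The ends cannot move, so σ = EαΔT = 28×10³ × 10.7×10⁻⁶ × 106 = 31.76 MPa.
Then P = σA = 31.76 × 2200 mm² = 69.87 kN, tensile.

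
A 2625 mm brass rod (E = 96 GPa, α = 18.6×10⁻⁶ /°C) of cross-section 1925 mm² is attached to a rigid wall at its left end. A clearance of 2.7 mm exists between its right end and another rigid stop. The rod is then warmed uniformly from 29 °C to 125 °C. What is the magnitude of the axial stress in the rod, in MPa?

σ ≈ 72.7 MPa (compressive)

Unrestrained expansion: δ_free = αΔT L = 18.6×10⁻⁶ × 96 × 2625 = 4.687 mm.
The gap closes (δ_free > 2.7 mm) and the wall then resists a further 4.687 − 2.7 = 1.987 mm of expansion.
That suppressed elongation corresponds to σ = E·Δ/L = 96×10³ × 1.987/2625 = 72.67 MPa.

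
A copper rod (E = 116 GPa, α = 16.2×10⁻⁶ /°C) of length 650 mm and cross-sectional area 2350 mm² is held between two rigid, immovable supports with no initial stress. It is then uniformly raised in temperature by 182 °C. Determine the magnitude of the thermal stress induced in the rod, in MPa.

With length fixed, the mechanical strain must cancel the thermal strain αΔT = 16.2×10⁻⁶ × 182 = 2948.4×10⁻⁶.
The stress required to suppress this strain is σ = Eε = 116×10³ × 2948.4×10⁻⁶ = 342 MPa, compressive since the rod is trying to expand.

σ ≈ 342 MPa (compressive)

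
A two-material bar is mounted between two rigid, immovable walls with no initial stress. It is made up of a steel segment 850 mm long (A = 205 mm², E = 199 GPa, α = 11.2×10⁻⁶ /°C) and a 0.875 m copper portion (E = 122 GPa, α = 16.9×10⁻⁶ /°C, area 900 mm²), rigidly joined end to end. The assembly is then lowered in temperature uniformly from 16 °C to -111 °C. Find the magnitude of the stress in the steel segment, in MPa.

With the walls removed the bar would change length by δ_free = Σ αᵢΔT Lᵢ = 11.2×10⁻⁶×127×850 + 16.9×10⁻⁶×127×875 = 3.087 mm.
Since the ends are fixed, an axial force P builds up, equal in every segment, with P · Σ Lᵢ/(AᵢEᵢ) = δ_free.
The series flexibility is Σ Lᵢ/(AᵢEᵢ) = 850/(205×199×10³) + 875/(900×122×10³) = 2.88×10⁻⁵ mm/N.
Hence P = δ_free / Σ(L/AE) = 3.087/2.88×10⁻⁵ = 107.2 kN (tensile).
σ_{steel} = P / A = 107200 / 205 = 522.8 MPa.

σ ≈ 523 MPa (tensile)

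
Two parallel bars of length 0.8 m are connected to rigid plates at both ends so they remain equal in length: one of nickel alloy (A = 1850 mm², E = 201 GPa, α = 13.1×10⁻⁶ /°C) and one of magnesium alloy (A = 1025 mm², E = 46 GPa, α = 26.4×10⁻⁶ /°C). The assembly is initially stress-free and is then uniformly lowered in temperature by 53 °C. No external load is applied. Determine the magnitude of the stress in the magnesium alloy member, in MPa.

σ ≈ 28.8 MPa (tensile)

Both members must finish at the same length. With the larger α, the magnesium alloy tends to over-contract; the plates restrain it, putting the magnesium alloy in tension and the nickel alloy in compression. With no external load the two internal forces are equal and opposite, magnitude P.
Equating the net (thermal + elastic) strains gives |α₁ − α₂|·ΔT = P·[1/(A₁E₁) + 1/(A₂E₂)].
|α₁ − α₂|·ΔT = 13.3×10⁻⁶ × 53 = 0.0007049.
1/(A₁E₁) + 1/(A₂E₂) = 1/(1850×201×10³) + 1/(1025×46×10³) = 2.39×10⁻⁸ N⁻¹.
So P = 0.0007049 / 2.39×10⁻⁸ = 29.5 kN.
σ_{magnesium alloy} = P/A₂ = 29500/1025 = 28.78 MPa, tensile.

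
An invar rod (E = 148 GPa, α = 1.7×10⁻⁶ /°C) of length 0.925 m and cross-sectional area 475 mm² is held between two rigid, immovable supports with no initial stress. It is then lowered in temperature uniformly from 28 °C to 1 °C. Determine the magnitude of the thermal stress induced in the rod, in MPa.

With length fixed, the mechanical strain must cancel the thermal strain αΔT = 1.7×10⁻⁶ × 27 = 45.9×10⁻⁶.
σ = EαΔT = 148×10³ × 1.7×10⁻⁶ × 27 = 6.793 MPa (tensile; the rod is trying to contract).

σ ≈ 6.79 MPa (tensile)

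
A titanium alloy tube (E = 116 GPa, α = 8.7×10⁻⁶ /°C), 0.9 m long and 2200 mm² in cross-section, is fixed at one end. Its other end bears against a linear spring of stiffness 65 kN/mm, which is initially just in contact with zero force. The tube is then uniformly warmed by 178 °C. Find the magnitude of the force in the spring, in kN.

P ≈ 73.7 kN

The unrestrained thermal change is αΔT L = 8.7×10⁻⁶ × 178 × 900 = 1.394 mm.
With a force P in the spring, the elastic change of the tube is PL/(AE) and that of the spring is P/k; compatibility requires their sum to equal δ_free.
P [ L/(AE) + 1/k ] = δ_free → P [ 900/(2200×116×10³) + 1/(65×10³) ] = 1.394.
P = 1.394 / 1.891×10⁻⁵ = 73700 N.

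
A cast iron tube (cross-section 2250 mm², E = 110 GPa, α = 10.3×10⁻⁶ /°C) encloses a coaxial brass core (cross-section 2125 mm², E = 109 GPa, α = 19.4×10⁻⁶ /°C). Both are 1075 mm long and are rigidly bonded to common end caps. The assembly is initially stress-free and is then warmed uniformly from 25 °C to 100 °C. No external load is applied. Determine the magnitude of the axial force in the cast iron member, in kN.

The brass has the larger α, so on heating it would change length more than the cast iron if both were free. The rigid plates force a common final length, so the brass is put into compression and the cast iron into tension, with equal and opposite forces P (no external load).
Equating the net (thermal + elastic) strains gives |α₁ − α₂|·ΔT = P·[1/(A₁E₁) + 1/(A₂E₂)].
|α₁ − α₂|·ΔT = 9.1×10⁻⁶ × 75 = 0.0006825.
1/(A₁E₁) + 1/(A₂E₂) = 1/(2250×110×10³) + 1/(2125×109×10³) = 8.358×10⁻⁹ N⁻¹.
So P = 0.0006825 / 8.358×10⁻⁹ = 81.66 kN.

P ≈ 81.7 kN (tensile in the cast iron)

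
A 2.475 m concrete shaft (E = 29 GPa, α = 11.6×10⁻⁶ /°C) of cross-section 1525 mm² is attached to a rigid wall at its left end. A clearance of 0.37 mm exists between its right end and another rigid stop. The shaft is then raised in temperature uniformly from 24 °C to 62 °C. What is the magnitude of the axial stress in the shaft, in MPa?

Free thermal elongation = αΔT L = 11.6×10⁻⁶ × 38 × 2475 = 1.091 mm.
After closing the 0.37 mm clearance, 1.091 − 0.37 = 0.721 mm of expansion remains to be suppressed by the wall.
Compatibility: PL/(AE) = 0.721 mm, so σ = P/A = E × (0.721/2475) = 8.448 MPa.

σ ≈ 8.45 MPa (compressive)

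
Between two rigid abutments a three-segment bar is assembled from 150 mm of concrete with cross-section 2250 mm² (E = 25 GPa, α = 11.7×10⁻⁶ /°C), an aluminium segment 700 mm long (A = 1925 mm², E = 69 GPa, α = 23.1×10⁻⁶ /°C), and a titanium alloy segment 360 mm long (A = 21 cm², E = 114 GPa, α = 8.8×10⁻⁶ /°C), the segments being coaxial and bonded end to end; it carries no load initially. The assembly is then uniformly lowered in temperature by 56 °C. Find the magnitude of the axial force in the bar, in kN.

P ≈ 125 kN (tensile)

With the walls removed the bar would change length by δ_free = Σ αᵢΔT Lᵢ = 11.7×10⁻⁶×56×150 + 23.1×10⁻⁶×56×700 + 8.8×10⁻⁶×56×360 = 1.181 mm.
The walls prevent any net length change, so an axial force P (same in every segment) develops. Compatibility: P · Σ Lᵢ/(AᵢEᵢ) = δ_free.
Σ Lᵢ/(AᵢEᵢ) = 150/(2250×25×10³) + 700/(1925×69×10³) + 360/(2100×114×10³) = 9.441×10⁻⁶ mm/N.
So P = 1.181 / 9.441×10⁻⁶ = 125.1 kN, tensile.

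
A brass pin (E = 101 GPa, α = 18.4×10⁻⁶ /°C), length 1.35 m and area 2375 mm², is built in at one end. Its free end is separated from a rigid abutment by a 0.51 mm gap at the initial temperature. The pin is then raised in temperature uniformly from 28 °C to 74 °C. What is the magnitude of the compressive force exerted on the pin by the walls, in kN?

P ≈ 112 kN

Free thermal elongation = αΔT L = 18.4×10⁻⁶ × 46 × 1350 = 1.143 mm.
After closing the 0.51 mm clearance, 1.143 − 0.51 = 0.6326 mm of expansion remains to be suppressed by the wall.
Compatibility: PL/(AE) = 0.6326 mm, so σ = P/A = E × (0.6326/1350) = 47.33 MPa.
P = σA = 47.33 × 2375 = 112.4 kN.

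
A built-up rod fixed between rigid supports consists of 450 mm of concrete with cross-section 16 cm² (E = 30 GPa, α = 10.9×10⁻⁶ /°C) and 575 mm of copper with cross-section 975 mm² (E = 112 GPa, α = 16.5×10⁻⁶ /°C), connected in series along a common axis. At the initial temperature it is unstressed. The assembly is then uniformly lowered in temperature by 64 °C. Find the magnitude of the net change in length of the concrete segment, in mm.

With the walls removed the bar would change length by δ_free = Σ αᵢΔT Lᵢ = 10.9×10⁻⁶×64×450 + 16.5×10⁻⁶×64×575 = 0.9211 mm.
The walls prevent any net length change, so an axial force P (same in every segment) develops. Compatibility: P · Σ Lᵢ/(AᵢEᵢ) = δ_free.
Σ Lᵢ/(AᵢEᵢ) = 450/(1600×30×10³) + 575/(975×112×10³) = 1.464×10⁻⁵ mm/N.
Hence P = δ_free / Σ(L/AE) = 0.9211/1.464×10⁻⁵ = 62.92 kN (tensile).
For the concrete segment, free thermal change = 10.9×10⁻⁶×64×450 = 0.3139 mm and elastic change from P = 62920×450/(1600×30×10³) = 0.5898 mm; these oppose, so the net change is 0.276 mm (segment lengthens).

|ΔL| ≈ 0.276 mm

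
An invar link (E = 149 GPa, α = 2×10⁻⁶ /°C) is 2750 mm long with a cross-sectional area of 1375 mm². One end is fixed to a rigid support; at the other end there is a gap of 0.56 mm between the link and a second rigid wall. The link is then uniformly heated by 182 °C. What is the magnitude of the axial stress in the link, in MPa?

σ ≈ 23.9 MPa (compressive)

If the wall were absent the link would grow by αΔT L = 2×10⁻⁶ × 182 × 2750 = 1.001 mm.
After closing the 0.56 mm clearance, 1.001 − 0.56 = 0.441 mm of expansion remains to be suppressed by the wall.
That suppressed elongation corresponds to σ = E·Δ/L = 149×10³ × 0.441/2750 = 23.89 MPa.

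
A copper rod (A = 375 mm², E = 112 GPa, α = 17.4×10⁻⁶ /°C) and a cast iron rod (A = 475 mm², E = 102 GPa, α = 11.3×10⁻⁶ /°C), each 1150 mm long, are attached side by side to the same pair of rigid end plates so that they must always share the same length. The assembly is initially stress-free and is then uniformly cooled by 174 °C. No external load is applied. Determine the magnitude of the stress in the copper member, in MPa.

σ ≈ 63.7 MPa (tensile)

The copper has the larger α, so on cooling it would change length more than the cast iron if both were free. The rigid plates force a common final length, so the copper is put into tension and the cast iron into compression, with equal and opposite forces P (no external load).
Equating the net (thermal + elastic) strains gives |α₁ − α₂|·ΔT = P·[1/(A₁E₁) + 1/(A₂E₂)].
|α₁ − α₂|·ΔT = 6.1×10⁻⁶ × 174 = 0.001061.
1/(A₁E₁) + 1/(A₂E₂) = 1/(375×112×10³) + 1/(475×102×10³) = 4.445×10⁻⁸ N⁻¹.
P = 0.001061 / 4.445×10⁻⁸ = 23880 N = 23.88 kN.
σ_{copper} = P/A₁ = 23880/375 = 63.68 MPa, tensile.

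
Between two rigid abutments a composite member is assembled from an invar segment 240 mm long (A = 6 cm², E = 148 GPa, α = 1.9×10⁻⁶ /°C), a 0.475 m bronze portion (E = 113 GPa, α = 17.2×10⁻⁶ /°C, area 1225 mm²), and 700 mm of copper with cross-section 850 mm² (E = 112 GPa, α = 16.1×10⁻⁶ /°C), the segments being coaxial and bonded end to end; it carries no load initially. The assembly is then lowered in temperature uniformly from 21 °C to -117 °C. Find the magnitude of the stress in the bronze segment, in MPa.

If the supports were absent, the total length change would be Σ αᵢΔT Lᵢ = 1.9×10⁻⁶×138×240 + 17.2×10⁻⁶×138×475 + 16.1×10⁻⁶×138×700 = 2.746 mm.
The rigid supports impose zero overall length change; the single axial force P common to all segments must satisfy P Σ Lᵢ/(AᵢEᵢ) = δ_free.
The series flexibility is Σ Lᵢ/(AᵢEᵢ) = 240/(600×148×10³) + 475/(1225×113×10³) + 700/(850×112×10³) = 1.349×10⁻⁵ mm/N.
P = 2.746 / 1.349×10⁻⁵ = 203600 N = 203.6 kN, tensile.
σ_{bronze} = P / A = 203600 / 1225 = 166.2 MPa.

σ ≈ 166 MPa (tensile)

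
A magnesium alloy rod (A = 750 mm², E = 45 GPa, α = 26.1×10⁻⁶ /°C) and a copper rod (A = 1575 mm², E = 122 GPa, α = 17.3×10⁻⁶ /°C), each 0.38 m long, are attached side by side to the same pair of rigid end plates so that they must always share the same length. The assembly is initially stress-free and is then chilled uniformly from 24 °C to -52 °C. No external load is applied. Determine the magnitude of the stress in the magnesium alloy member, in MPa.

σ ≈ 25.6 MPa (tensile)

Both members must finish at the same length. With the larger α, the magnesium alloy tends to over-contract; the plates restrain it, putting the magnesium alloy in tension and the copper in compression. With no external load the two internal forces are equal and opposite, magnitude P.
Equating the net (thermal + elastic) strains gives |α₁ − α₂|·ΔT = P·[1/(A₁E₁) + 1/(A₂E₂)].
|α₁ − α₂|·ΔT = 8.8×10⁻⁶ × 76 = 0.0006688.
1/(A₁E₁) + 1/(A₂E₂) = 1/(750×45×10³) + 1/(1575×122×10³) = 3.483×10⁻⁸ N⁻¹.
So P = 0.0006688 / 3.483×10⁻⁸ = 19.2 kN.
σ_{magnesium alloy} = P/A₁ = 19200/750 = 25.6 MPa, tensile.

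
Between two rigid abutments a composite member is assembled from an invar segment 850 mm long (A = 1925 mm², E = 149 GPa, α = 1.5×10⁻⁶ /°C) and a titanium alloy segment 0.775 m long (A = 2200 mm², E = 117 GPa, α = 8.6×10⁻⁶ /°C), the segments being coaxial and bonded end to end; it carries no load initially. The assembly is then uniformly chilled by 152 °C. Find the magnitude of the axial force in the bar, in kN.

P ≈ 202 kN (tensile)

With the walls removed the bar would change length by δ_free = Σ αᵢΔT Lᵢ = 1.5×10⁻⁶×152×850 + 8.6×10⁻⁶×152×775 = 1.207 mm.
The walls prevent any net length change, so an axial force P (same in every segment) develops. Compatibility: P · Σ Lᵢ/(AᵢEᵢ) = δ_free.
The series flexibility is Σ Lᵢ/(AᵢEᵢ) = 850/(1925×149×10³) + 775/(2200×117×10³) = 5.974×10⁻⁶ mm/N.
Hence P = δ_free / Σ(L/AE) = 1.207/5.974×10⁻⁶ = 202 kN (tensile).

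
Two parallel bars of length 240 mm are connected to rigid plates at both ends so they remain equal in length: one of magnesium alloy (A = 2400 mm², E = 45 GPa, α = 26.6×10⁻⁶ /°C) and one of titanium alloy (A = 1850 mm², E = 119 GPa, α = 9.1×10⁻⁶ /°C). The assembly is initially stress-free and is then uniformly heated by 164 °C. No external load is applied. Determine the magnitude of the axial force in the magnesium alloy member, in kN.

Both members must finish at the same length. With the larger α, the magnesium alloy tends to over-expand; the plates restrain it, putting the magnesium alloy in compression and the titanium alloy in tension. With no external load the two internal forces are equal and opposite, magnitude P.
Setting the final lengths equal and cancelling L: (α₁ − α₂)ΔT = P/(A₁E₁) + P/(A₂E₂).
|α₁ − α₂|·ΔT = 17.5×10⁻⁶ × 164 = 0.00287.
1/(A₁E₁) + 1/(A₂E₂) = 1/(2400×45×10³) + 1/(1850×119×10³) = 1.38×10⁻⁸ N⁻¹.
So P = 0.00287 / 1.38×10⁻⁸ = 207.9 kN.

P ≈ 208 kN (compressive in the magnesium alloy)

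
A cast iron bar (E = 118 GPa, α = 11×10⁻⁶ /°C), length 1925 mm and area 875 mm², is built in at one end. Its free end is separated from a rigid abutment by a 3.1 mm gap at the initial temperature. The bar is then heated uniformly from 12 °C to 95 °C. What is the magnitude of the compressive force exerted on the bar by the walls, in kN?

Free thermal elongation = αΔT L = 11×10⁻⁶ × 83 × 1925 = 1.758 mm.
This is smaller than the 3.1 mm clearance, so the bar expands freely without reaching the stop — the stress is zero.

P ≈ 0 kN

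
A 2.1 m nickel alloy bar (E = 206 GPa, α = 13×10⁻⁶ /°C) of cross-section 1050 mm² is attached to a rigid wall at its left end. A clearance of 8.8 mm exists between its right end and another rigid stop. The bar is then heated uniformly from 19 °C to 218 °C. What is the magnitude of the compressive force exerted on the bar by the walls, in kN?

If the wall were absent the bar would grow by αΔT L = 13×10⁻⁶ × 199 × 2100 = 5.433 mm.
Since δ_free = 5.43 mm is less than the 8.8 mm gap, the bar never touches the wall. No axial force develops.

P ≈ 0 kN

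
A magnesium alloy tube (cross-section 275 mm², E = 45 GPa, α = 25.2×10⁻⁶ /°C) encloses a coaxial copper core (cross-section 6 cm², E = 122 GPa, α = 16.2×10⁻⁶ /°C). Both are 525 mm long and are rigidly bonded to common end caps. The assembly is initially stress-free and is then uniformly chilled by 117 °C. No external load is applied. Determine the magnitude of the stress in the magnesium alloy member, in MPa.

Both members must finish at the same length. With the larger α, the magnesium alloy tends to over-contract; the plates restrain it, putting the magnesium alloy in tension and the copper in compression. With no external load the two internal forces are equal and opposite, magnitude P.
Compatibility of the two members (thermal + elastic change equal): (α₁ − α₂)ΔT = P·[1/(A₁E₁) + 1/(A₂E₂)].
|α₁ − α₂|·ΔT = 9×10⁻⁶ × 117 = 0.001053.
1/(A₁E₁) + 1/(A₂E₂) = 1/(275×45×10³) + 1/(600×122×10³) = 9.447×10⁻⁸ N⁻¹.
P = 0.001053 / 9.447×10⁻⁸ = 11150 N = 11.15 kN.
σ_{magnesium alloy} = P/A₁ = 11150/275 = 40.53 MPa, tensile.

σ ≈ 40.5 MPa (tensile)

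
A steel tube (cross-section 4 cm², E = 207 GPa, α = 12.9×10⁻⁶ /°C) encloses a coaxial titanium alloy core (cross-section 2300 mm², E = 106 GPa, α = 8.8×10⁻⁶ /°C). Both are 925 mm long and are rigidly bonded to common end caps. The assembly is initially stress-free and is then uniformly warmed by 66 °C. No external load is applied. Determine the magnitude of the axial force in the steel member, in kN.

P ≈ 16.7 kN (compressive in the steel)

The steel has the larger α, so on heating it would change length more than the titanium alloy if both were free. The rigid plates force a common final length, so the steel is put into compression and the titanium alloy into tension, with equal and opposite forces P (no external load).
Setting the final lengths equal and cancelling L: (α₁ − α₂)ΔT = P/(A₁E₁) + P/(A₂E₂).
|α₁ − α₂|·ΔT = 4.1×10⁻⁶ × 66 = 0.0002706.
1/(A₁E₁) + 1/(A₂E₂) = 1/(400×207×10³) + 1/(2300×106×10³) = 1.618×10⁻⁸ N⁻¹.
So P = 0.0002706 / 1.618×10⁻⁸ = 16.73 kN.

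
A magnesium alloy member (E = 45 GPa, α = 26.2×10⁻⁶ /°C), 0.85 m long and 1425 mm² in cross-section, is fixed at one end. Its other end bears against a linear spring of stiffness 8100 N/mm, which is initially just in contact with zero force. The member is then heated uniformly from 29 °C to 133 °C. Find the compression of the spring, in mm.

δ ≈ 2.09 mm

Free thermal expansion: δ_free = αΔT L = 26.2×10⁻⁶ × 104 × 850 = 2.316 mm.
Let P be the compressive force at the spring. The member shortens elastically by PL/(AE) and the spring compresses by P/k; together these equal δ_free.
P [ L/(AE) + 1/k ] = δ_free → P [ 850/(1425×45×10³) + 1/(8100) ] = 2.316.
P = 2.316 / 0.0001367 = 16940 N.
Spring compression = P/k = 16940/(8100) = 2.092 mm.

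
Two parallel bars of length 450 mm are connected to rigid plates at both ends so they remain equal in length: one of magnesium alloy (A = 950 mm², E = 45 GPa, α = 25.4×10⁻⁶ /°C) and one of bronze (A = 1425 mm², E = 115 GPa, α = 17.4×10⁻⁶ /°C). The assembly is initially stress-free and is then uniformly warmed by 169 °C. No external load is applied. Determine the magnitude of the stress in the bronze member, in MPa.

The magnesium alloy has the larger α, so on heating it would change length more than the bronze if both were free. The rigid plates force a common final length, so the magnesium alloy is put into compression and the bronze into tension, with equal and opposite forces P (no external load).
Compatibility of the two members (thermal + elastic change equal): (α₁ − α₂)ΔT = P·[1/(A₁E₁) + 1/(A₂E₂)].
|α₁ − α₂|·ΔT = 8×10⁻⁶ × 169 = 0.001352.
1/(A₁E₁) + 1/(A₂E₂) = 1/(950×45×10³) + 1/(1425×115×10³) = 2.949×10⁻⁸ N⁻¹.
So P = 0.001352 / 2.949×10⁻⁸ = 45.84 kN.
σ_{bronze} = P/A₂ = 45840/1425 = 32.17 MPa, tensile.

σ ≈ 32.2 MPa (tensile)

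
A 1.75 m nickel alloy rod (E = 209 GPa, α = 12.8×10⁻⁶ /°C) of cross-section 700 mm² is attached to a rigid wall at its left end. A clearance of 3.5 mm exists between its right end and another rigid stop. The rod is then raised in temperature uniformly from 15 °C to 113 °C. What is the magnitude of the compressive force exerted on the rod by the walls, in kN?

P ≈ 0 kN

Free thermal elongation = αΔT L = 12.8×10⁻⁶ × 98 × 1750 = 2.195 mm.
Since δ_free = 2.2 mm is less than the 3.5 mm gap, the rod never touches the wall. No axial force develops.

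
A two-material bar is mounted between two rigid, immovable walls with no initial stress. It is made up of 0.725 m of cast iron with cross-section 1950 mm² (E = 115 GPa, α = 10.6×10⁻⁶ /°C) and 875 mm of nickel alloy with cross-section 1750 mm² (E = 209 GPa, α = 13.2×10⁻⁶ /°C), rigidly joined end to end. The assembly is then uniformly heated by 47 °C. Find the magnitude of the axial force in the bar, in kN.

P ≈ 161 kN (compressive)

If the supports were absent, the total length change would be Σ αᵢΔT Lᵢ = 10.6×10⁻⁶×47×725 + 13.2×10⁻⁶×47×875 = 0.904 mm.
The walls prevent any net length change, so an axial force P (same in every segment) develops. Compatibility: P · Σ Lᵢ/(AᵢEᵢ) = δ_free.
The series flexibility is Σ Lᵢ/(AᵢEᵢ) = 725/(1950×115×10³) + 875/(1750×209×10³) = 5.625×10⁻⁶ mm/N.
Hence P = δ_free / Σ(L/AE) = 0.904/5.625×10⁻⁶ = 160.7 kN (compressive).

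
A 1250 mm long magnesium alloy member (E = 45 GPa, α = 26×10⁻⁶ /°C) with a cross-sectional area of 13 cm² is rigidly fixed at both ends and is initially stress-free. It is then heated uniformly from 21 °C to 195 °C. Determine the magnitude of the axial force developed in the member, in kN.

P ≈ 265 kN (compressive)

With zero net strain, σ = E·αΔT = 45 GPa × 26×10⁻⁶ × 174 = 203.6 MPa.
Axial force P = σA = 203.6 × 1300 = 264700 N = 264.7 kN, compressive.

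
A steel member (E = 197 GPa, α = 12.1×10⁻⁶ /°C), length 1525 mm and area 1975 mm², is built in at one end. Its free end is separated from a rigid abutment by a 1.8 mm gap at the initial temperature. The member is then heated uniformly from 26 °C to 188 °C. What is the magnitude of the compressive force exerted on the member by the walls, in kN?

P ≈ 303 kN

Unrestrained expansion: δ_free = αΔT L = 12.1×10⁻⁶ × 162 × 1525 = 2.989 mm.
After closing the 1.8 mm clearance, 2.989 − 1.8 = 1.189 mm of expansion remains to be suppressed by the wall.
That suppressed elongation corresponds to σ = E·Δ/L = 197×10³ × 1.189/1525 = 153.6 MPa.
P = σA = 153.6 × 1975 = 303.4 kN.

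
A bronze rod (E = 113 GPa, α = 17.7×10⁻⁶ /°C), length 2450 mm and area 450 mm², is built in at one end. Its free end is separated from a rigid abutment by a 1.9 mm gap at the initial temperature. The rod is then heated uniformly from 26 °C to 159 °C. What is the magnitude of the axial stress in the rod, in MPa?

Free thermal elongation = αΔT L = 17.7×10⁻⁶ × 133 × 2450 = 5.768 mm.
After closing the 1.9 mm clearance, 5.768 − 1.9 = 3.868 mm of expansion remains to be suppressed by the wall.
So σ = E(δ_free − g)/L = 113×10³ × 3.868/2450 = 178.4 MPa.

σ ≈ 178 MPa (compressive)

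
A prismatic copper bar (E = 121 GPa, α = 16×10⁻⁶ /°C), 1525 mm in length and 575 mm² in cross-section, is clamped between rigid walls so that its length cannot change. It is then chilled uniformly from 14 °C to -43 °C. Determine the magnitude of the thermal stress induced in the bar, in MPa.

σ ≈ 110 MPa (tensile)

The supports are rigid, so the total axial strain is zero. The restrained thermal strain is ε = αΔT = 16×10⁻⁶ × 57 = 912×10⁻⁶.
The stress required to suppress this strain is σ = Eε = 121×10³ × 912×10⁻⁶ = 110.4 MPa, tensile since the bar is trying to contract.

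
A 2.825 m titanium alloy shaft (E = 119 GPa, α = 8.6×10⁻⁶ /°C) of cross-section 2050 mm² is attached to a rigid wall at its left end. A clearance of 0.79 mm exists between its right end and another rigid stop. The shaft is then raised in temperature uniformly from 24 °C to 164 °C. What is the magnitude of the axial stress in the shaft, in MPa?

σ ≈ 110 MPa (compressive)

If the wall were absent the shaft would grow by αΔT L = 8.6×10⁻⁶ × 140 × 2825 = 3.401 mm.
After closing the 0.79 mm clearance, 3.401 − 0.79 = 2.611 mm of expansion remains to be suppressed by the wall.
So σ = E(δ_free − g)/L = 119×10³ × 2.611/2825 = 110 MPa.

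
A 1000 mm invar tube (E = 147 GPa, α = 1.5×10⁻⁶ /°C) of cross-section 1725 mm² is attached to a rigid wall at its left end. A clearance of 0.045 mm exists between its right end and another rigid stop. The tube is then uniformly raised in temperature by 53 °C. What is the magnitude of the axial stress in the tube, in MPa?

σ ≈ 5.07 MPa (compressive)

If the wall were absent the tube would grow by αΔT L = 1.5×10⁻⁶ × 53 × 1000 = 0.0795 mm.
The gap closes (δ_free > 0.045 mm) and the wall then resists a further 0.0795 − 0.045 = 0.0345 mm of expansion.
Compatibility: PL/(AE) = 0.0345 mm, so σ = P/A = E × (0.0345/1000) = 5.072 MPa.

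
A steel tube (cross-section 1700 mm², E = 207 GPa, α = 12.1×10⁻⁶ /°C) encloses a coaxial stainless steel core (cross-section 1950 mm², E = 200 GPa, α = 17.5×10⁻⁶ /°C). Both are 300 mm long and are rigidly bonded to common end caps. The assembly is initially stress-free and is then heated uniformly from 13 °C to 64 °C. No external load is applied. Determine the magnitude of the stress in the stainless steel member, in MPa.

Equilibrium of a rigid end plate with no external load gives equal and opposite internal forces ±P in the two members. Since α_{stainless steel} > α_{steel}, heating drives the stainless steel into compression and the steel into tension.
Setting the final lengths equal and cancelling L: (α₁ − α₂)ΔT = P/(A₁E₁) + P/(A₂E₂).
|α₁ − α₂|·ΔT = 5.4×10⁻⁶ × 51 = 0.0002754.
1/(A₁E₁) + 1/(A₂E₂) = 1/(1700×207×10³) + 1/(1950×200×10³) = 5.406×10⁻⁹ N⁻¹.
So P = 0.0002754 / 5.406×10⁻⁹ = 50.95 kN.
σ_{stainless steel} = P/A₂ = 50950/1950 = 26.13 MPa, compressive.

σ ≈ 26.1 MPa (compressive)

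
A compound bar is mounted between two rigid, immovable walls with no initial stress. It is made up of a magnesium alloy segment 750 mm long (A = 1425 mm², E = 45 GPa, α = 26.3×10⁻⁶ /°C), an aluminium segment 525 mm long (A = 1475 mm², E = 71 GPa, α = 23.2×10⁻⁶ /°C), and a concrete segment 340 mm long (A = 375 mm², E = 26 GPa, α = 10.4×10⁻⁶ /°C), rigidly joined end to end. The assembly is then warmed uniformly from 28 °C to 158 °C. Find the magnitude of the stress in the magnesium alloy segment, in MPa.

With the walls removed the bar would change length by δ_free = Σ αᵢΔT Lᵢ = 26.3×10⁻⁶×130×750 + 23.2×10⁻⁶×130×525 + 10.4×10⁻⁶×130×340 = 4.607 mm.
Since the ends are fixed, an axial force P builds up, equal in every segment, with P · Σ Lᵢ/(AᵢEᵢ) = δ_free.
Σ Lᵢ/(AᵢEᵢ) = 750/(1425×45×10³) + 525/(1475×71×10³) + 340/(375×26×10³) = 5.158×10⁻⁵ mm/N.
So P = 4.607 / 5.158×10⁻⁵ = 89.32 kN, compressive.
σ_{magnesium alloy} = P / A = 89320 / 1425 = 62.68 MPa.

σ ≈ 62.7 MPa (compressive)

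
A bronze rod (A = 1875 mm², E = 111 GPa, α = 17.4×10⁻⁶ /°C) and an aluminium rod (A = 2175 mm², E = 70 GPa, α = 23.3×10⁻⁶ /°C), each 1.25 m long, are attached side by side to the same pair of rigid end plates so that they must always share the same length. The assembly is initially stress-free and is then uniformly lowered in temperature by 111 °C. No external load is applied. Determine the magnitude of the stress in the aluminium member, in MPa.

σ ≈ 26.5 MPa (tensile)

Equilibrium of a rigid end plate with no external load gives equal and opposite internal forces ±P in the two members. Since α_{aluminium} > α_{bronze}, cooling drives the aluminium into tension and the bronze into compression.
Equating the net (thermal + elastic) strains gives |α₁ − α₂|·ΔT = P·[1/(A₁E₁) + 1/(A₂E₂)].
|α₁ − α₂|·ΔT = 5.9×10⁻⁶ × 111 = 0.0006549.
1/(A₁E₁) + 1/(A₂E₂) = 1/(1875×111×10³) + 1/(2175×70×10³) = 1.137×10⁻⁸ N⁻¹.
P = 0.0006549 / 1.137×10⁻⁸ = 57580 N = 57.58 kN.
σ_{aluminium} = P/A₂ = 57580/2175 = 26.48 MPa, tensile.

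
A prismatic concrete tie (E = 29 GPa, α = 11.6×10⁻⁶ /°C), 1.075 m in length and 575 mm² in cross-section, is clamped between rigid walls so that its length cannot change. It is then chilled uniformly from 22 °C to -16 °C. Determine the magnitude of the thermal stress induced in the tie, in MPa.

With length fixed, the mechanical strain must cancel the thermal strain αΔT = 11.6×10⁻⁶ × 38 = 440.8×10⁻⁶.
The stress required to suppress this strain is σ = Eε = 29×10³ × 440.8×10⁻⁶ = 12.78 MPa, tensile since the tie is trying to contract.

σ ≈ 12.8 MPa (tensile)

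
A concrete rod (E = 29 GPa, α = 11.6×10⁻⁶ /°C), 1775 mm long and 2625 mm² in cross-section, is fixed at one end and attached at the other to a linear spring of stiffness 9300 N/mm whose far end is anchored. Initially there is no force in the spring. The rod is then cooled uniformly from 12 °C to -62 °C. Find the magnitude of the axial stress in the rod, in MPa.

σ ≈ 4.44 MPa (tensile)

If the spring were absent the rod would shorten by αΔT L = 11.6×10⁻⁶ × 74 × 1775 = 1.524 mm.
With a force P in the spring, the elastic change of the rod is PL/(AE) and that of the spring is P/k; compatibility requires their sum to equal δ_free.
So P = δ_free / [L/(AE) + 1/k] = 1.524 / [ 1775/(2625×29×10³) + 1/(9300) ].
P = 1.524 / 0.0001308 = 11640 N.
σ = P/A = 11640/2625 = 4.436 MPa.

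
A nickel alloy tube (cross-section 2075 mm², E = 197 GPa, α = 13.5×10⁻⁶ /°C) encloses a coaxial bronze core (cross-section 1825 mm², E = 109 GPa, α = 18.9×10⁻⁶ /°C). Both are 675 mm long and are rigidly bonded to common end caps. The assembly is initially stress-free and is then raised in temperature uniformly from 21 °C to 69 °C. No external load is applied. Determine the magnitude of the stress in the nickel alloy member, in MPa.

σ ≈ 16.7 MPa (tensile)

The bronze has the larger α, so on heating it would change length more than the nickel alloy if both were free. The rigid plates force a common final length, so the bronze is put into compression and the nickel alloy into tension, with equal and opposite forces P (no external load).
Compatibility of the two members (thermal + elastic change equal): (α₁ − α₂)ΔT = P·[1/(A₁E₁) + 1/(A₂E₂)].
|α₁ − α₂|·ΔT = 5.4×10⁻⁶ × 48 = 0.0002592.
1/(A₁E₁) + 1/(A₂E₂) = 1/(2075×197×10³) + 1/(1825×109×10³) = 7.473×10⁻⁹ N⁻¹.
So P = 0.0002592 / 7.473×10⁻⁹ = 34.68 kN.
σ_{nickel alloy} = P/A₁ = 34680/2075 = 16.71 MPa, tensile.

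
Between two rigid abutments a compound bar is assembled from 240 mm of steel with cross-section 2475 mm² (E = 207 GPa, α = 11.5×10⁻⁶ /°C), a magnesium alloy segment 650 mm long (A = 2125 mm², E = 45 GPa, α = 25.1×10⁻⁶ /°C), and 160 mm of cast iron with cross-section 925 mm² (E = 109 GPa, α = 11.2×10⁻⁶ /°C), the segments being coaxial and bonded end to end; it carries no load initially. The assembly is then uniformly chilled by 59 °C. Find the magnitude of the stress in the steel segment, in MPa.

σ ≈ 56.2 MPa (tensile)

With the walls removed the bar would change length by δ_free = Σ αᵢΔT Lᵢ = 11.5×10⁻⁶×59×240 + 25.1×10⁻⁶×59×650 + 11.2×10⁻⁶×59×160 = 1.231 mm.
The rigid supports impose zero overall length change; the single axial force P common to all segments must satisfy P Σ Lᵢ/(AᵢEᵢ) = δ_free.
Σ Lᵢ/(AᵢEᵢ) = 240/(2475×207×10³) + 650/(2125×45×10³) + 160/(925×109×10³) = 8.853×10⁻⁶ mm/N.
Hence P = δ_free / Σ(L/AE) = 1.231/8.853×10⁻⁶ = 139.1 kN (tensile).
σ_{steel} = P / A = 139100 / 2475 = 56.19 MPa.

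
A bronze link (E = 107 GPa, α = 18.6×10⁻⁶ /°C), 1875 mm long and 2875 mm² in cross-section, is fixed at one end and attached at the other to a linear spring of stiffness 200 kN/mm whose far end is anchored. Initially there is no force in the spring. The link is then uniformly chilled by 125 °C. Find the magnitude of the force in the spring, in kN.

P ≈ 393 kN

The unrestrained thermal change is αΔT L = 18.6×10⁻⁶ × 125 × 1875 = 4.359 mm.
With a force P in the spring, the elastic change of the link is PL/(AE) and that of the spring is P/k; compatibility requires their sum to equal δ_free.
P [ L/(AE) + 1/k ] = δ_free → P [ 1875/(2875×107×10³) + 1/(200×10³) ] = 4.359.
P = 4.359 / 1.11×10⁻⁵ = 392900 N.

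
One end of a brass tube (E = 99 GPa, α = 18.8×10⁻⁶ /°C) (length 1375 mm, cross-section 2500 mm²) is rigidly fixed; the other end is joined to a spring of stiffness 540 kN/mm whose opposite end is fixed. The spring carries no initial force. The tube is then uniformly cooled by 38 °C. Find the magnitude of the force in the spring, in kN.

P ≈ 133 kN

If the spring were absent the tube would shorten by αΔT L = 18.8×10⁻⁶ × 38 × 1375 = 0.9823 mm.
Let P be the tensile force in the spring. The tube extends elastically by PL/(AE) and the spring stretches by P/k; together these equal δ_free.
So P = δ_free / [L/(AE) + 1/k] = 0.9823 / [ 1375/(2500×99×10³) + 1/(540×10³) ].
P = 0.9823 / 7.407×10⁻⁶ = 132600 N.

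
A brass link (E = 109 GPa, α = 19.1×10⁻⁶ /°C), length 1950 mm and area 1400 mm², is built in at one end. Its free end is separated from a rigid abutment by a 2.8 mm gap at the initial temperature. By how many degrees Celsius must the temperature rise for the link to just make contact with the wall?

The gap closes when αΔT L = 2.8 mm, since the link is still unstressed at that instant.
So ΔT = g/(αL) = 2.8/(19.1×10⁻⁶ × 1950) = 75.18 °C.

ΔT ≈ 75.2 °C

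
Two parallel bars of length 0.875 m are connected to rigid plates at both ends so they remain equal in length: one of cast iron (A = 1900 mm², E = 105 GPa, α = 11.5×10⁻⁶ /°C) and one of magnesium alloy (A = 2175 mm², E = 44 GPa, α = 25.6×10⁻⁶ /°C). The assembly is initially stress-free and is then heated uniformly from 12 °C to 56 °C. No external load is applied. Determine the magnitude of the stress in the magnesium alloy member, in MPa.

The magnesium alloy has the larger α, so on heating it would change length more than the cast iron if both were free. The rigid plates force a common final length, so the magnesium alloy is put into compression and the cast iron into tension, with equal and opposite forces P (no external load).
Compatibility of the two members (thermal + elastic change equal): (α₁ − α₂)ΔT = P·[1/(A₁E₁) + 1/(A₂E₂)].
|α₁ − α₂|·ΔT = 14.1×10⁻⁶ × 44 = 0.0006204.
1/(A₁E₁) + 1/(A₂E₂) = 1/(1900×105×10³) + 1/(2175×44×10³) = 1.546×10⁻⁸ N⁻¹.
P = 0.0006204 / 1.546×10⁻⁸ = 40120 N = 40.12 kN.
σ_{magnesium alloy} = P/A₂ = 40120/2175 = 18.45 MPa, compressive.

σ ≈ 18.4 MPa (compressive)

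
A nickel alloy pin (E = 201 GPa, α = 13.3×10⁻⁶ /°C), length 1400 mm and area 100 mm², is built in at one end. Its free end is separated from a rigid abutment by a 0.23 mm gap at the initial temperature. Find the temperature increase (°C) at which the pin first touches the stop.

The gap closes when αΔT L = 0.23 mm, since the pin is still unstressed at that instant.
ΔT = 0.23 / (13.3×10⁻⁶ × 1400) = 12.35 °C.

ΔT ≈ 12.4 °C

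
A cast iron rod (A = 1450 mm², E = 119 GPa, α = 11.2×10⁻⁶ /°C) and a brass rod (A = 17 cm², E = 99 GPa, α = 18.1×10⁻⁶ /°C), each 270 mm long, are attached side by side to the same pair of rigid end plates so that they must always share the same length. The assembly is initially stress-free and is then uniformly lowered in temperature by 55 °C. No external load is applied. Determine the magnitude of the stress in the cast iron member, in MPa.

σ ≈ 22.3 MPa (compressive)

Both members must finish at the same length. With the larger α, the brass tends to over-contract; the plates restrain it, putting the brass in tension and the cast iron in compression. With no external load the two internal forces are equal and opposite, magnitude P.
Compatibility of the two members (thermal + elastic change equal): (α₁ − α₂)ΔT = P·[1/(A₁E₁) + 1/(A₂E₂)].
|α₁ − α₂|·ΔT = 6.9×10⁻⁶ × 55 = 0.0003795.
1/(A₁E₁) + 1/(A₂E₂) = 1/(1450×119×10³) + 1/(1700×99×10³) = 1.174×10⁻⁸ N⁻¹.
P = 0.0003795 / 1.174×10⁻⁸ = 32330 N = 32.33 kN.
σ_{cast iron} = P/A₁ = 32330/1450 = 22.3 MPa, compressive.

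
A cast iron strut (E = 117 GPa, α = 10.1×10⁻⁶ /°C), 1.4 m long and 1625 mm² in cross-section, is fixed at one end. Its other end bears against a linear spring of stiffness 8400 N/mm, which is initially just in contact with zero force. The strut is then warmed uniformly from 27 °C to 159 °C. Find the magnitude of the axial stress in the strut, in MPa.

The unrestrained thermal change is αΔT L = 10.1×10⁻⁶ × 132 × 1400 = 1.866 mm.
With a force P in the spring, the elastic change of the strut is PL/(AE) and that of the spring is P/k; compatibility requires their sum to equal δ_free.
P [ L/(AE) + 1/k ] = δ_free → P [ 1400/(1625×117×10³) + 1/(8400) ] = 1.866.
P = 1.866 / 0.0001264 = 14770 N.
σ = P/A = 14770/1625 = 9.086 MPa.

σ ≈ 9.09 MPa (compressive)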